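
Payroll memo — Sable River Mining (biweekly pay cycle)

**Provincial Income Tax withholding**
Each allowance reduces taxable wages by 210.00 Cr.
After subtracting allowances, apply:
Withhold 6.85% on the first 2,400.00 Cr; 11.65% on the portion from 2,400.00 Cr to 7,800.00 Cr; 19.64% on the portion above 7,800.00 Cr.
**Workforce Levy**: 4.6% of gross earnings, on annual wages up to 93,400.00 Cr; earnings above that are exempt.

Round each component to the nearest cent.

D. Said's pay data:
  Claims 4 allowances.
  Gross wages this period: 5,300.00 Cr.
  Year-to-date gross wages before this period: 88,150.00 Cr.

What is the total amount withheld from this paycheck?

Provincial Income Tax: taxable = 5,300.00 Cr − 4×210.00 Cr = 4,460.00 Cr
  164.40 Cr + 11.65% × (4,460.00 Cr − 2,400.00 Cr) = 164.40 Cr + 11.65% × 2,060.00 Cr = 404.39 Cr
Workforce Levy: cap 93,400.00 Cr − YTD 88,150.00 Cr = 5,250.00 Cr subject; 4.6% × 5,250.00 Cr = 241.50 Cr
Total: 404.39 Cr + 241.50 Cr = 645.89 Cr

645.89 Cr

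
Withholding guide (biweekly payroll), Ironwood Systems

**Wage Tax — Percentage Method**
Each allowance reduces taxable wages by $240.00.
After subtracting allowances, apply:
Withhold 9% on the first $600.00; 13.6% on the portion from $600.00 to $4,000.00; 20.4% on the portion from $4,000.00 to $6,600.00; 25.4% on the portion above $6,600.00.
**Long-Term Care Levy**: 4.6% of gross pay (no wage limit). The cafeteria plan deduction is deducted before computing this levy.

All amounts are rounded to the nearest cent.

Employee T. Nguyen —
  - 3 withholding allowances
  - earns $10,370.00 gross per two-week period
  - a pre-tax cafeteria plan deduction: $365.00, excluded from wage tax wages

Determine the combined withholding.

$2,189.02

Wage Tax: taxable = $10,370.00 − $365.00 − 3×$240.00 = $9,285.00
  $1,046.80 + 25.4% × ($9,285.00 − $6,600.00) = $1,046.80 + 25.4% × $2,685.00 = $1,728.79
Long-Term Care Levy: 4.6% × $10,005.00 = $460.23
Total: $1,728.79 + $460.23 = $2,189.02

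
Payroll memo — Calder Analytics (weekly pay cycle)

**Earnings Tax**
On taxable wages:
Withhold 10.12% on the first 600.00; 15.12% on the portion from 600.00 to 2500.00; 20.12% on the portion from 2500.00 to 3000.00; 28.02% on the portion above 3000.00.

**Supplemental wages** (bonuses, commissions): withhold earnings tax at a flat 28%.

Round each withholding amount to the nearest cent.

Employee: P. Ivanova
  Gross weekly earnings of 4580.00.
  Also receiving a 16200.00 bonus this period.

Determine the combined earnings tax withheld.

Earnings Tax: taxable = 4580.00
  448.60 + 28.02% × (4580.00 − 3000.00) = 448.60 + 28.02% × 1580.00 = 891.32
Supplemental (28% flat on bonus): 28% × 16200.00 = 4536.00
Total earnings tax: 891.32 + 4536.00 = 5427.32

5427.32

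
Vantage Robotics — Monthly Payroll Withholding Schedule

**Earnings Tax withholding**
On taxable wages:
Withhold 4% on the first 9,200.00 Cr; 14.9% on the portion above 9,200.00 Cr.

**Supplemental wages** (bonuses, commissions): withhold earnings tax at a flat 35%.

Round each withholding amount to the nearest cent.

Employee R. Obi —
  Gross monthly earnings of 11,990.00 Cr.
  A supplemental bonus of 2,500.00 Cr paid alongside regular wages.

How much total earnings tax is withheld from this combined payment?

1,658.71 Cr

Earnings Tax: taxable = 11,990.00 Cr
  368.00 Cr + 14.9% × (11,990.00 Cr − 9,200.00 Cr) = 368.00 Cr + 14.9% × 2,790.00 Cr = 783.71 Cr
Supplemental (35% flat on bonus): 35% × 2,500.00 Cr = 875.00 Cr
Total earnings tax: 783.71 Cr + 875.00 Cr = 1,658.71 Cr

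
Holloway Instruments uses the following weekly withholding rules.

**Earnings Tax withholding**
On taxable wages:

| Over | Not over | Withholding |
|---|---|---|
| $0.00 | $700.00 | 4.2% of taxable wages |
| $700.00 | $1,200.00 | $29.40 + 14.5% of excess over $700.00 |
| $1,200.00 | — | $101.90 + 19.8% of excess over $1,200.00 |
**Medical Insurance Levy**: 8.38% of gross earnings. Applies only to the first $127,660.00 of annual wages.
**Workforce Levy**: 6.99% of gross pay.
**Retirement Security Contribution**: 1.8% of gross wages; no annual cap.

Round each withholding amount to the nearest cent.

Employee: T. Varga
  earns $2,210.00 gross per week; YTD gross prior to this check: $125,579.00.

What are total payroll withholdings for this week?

Earnings Tax: taxable = $2,210.00
  $101.90 + 19.8% × ($2,210.00 − $1,200.00) = $101.90 + 19.8% × $1,010.00 = $301.88
Medical Insurance Levy: cap $127,660.00 − YTD $125,579.00 = $2,081.00 subject; 8.38% × $2,081.00 = $174.39
Workforce Levy: 6.99% × $2,210.00 = $154.48
Retirement Security Contribution: 1.8% × $2,210.00 = $39.78
Total: $301.88 + $174.39 + $154.48 + $39.78 = $670.53

$670.53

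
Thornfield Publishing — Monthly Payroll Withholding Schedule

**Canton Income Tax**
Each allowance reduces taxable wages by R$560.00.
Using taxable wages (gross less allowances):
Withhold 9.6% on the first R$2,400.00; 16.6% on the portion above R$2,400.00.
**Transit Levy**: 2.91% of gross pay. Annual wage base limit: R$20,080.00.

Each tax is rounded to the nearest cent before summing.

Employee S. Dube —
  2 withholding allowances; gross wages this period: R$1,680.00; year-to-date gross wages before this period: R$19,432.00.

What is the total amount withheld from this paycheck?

R$72.62

Canton Income Tax: taxable = R$1,680.00 − 2×R$560.00 = R$560.00
  9.6% × R$560.00 = R$53.76
Transit Levy: cap R$20,080.00 − YTD R$19,432.00 = R$648.00 subject; 2.91% × R$648.00 = R$18.86
Total: R$53.76 + R$18.86 = R$72.62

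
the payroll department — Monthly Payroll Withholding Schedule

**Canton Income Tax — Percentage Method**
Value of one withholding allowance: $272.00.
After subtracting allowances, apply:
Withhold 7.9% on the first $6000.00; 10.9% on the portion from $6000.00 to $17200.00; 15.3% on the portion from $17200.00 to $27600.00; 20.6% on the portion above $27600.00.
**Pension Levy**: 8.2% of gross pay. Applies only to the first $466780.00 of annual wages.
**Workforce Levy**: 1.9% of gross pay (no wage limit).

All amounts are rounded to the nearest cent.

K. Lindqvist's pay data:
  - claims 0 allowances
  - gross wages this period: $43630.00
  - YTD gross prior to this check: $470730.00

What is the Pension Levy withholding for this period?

$0.00

Pension Levy: YTD $470730.00 ≥ cap $466780.00 → $0.00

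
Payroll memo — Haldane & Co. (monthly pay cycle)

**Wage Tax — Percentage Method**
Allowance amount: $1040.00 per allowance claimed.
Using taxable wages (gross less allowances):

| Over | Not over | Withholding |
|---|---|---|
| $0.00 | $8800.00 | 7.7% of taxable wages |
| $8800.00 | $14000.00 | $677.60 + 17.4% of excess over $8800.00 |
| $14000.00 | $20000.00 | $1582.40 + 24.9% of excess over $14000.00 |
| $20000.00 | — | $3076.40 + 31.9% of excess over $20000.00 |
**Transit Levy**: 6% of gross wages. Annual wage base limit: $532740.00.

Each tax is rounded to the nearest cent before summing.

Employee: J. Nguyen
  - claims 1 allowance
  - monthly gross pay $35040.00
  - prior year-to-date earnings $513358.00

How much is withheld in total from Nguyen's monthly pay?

$8705.32

Wage Tax: taxable = $35040.00 − 1×$1040.00 = $34000.00
  $3076.40 + 31.9% × ($34000.00 − $20000.00) = $3076.40 + 31.9% × $14000.00 = $7542.40
Transit Levy: cap $532740.00 − YTD $513358.00 = $19382.00 subject; 6% × $19382.00 = $1162.92
Total: $7542.40 + $1162.92 = $8705.32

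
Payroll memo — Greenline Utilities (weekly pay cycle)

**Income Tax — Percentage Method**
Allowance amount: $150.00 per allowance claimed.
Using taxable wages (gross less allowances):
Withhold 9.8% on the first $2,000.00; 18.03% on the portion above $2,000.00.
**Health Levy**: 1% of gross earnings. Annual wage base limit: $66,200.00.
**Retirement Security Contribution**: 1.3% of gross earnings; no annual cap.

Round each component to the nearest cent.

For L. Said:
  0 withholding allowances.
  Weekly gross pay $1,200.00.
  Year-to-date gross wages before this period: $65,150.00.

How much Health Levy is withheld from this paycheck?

$10.50

Health Levy: cap $66,200.00 − YTD $65,150.00 = $1,050.00 subject; 1% × $1,050.00 = $10.50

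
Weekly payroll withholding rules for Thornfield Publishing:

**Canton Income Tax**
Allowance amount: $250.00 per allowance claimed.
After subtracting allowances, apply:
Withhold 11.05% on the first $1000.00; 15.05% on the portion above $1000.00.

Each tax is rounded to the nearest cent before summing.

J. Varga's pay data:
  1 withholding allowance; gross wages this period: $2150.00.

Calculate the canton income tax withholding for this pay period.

$245.95

Canton Income Tax: taxable = $2150.00 − 1×$250.00 = $1900.00
  $110.50 + 15.05% × ($1900.00 − $1000.00) = $110.50 + 15.05% × $900.00 = $245.95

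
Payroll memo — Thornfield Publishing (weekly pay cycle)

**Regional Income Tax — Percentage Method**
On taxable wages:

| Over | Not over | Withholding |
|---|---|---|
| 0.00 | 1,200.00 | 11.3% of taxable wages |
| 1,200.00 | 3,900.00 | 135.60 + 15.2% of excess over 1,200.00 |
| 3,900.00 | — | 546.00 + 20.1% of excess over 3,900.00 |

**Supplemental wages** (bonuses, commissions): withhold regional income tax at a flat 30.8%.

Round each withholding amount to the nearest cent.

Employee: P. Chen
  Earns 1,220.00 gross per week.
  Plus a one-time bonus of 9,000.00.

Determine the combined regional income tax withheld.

Regional Income Tax: taxable = 1,220.00
  135.60 + 15.2% × (1,220.00 − 1,200.00) = 135.60 + 15.2% × 20.00 = 138.64
Supplemental (30.8% flat on bonus): 30.8% × 9,000.00 = 2,772.00
Total regional income tax: 138.64 + 2,772.00 = 2,910.64

2,910.64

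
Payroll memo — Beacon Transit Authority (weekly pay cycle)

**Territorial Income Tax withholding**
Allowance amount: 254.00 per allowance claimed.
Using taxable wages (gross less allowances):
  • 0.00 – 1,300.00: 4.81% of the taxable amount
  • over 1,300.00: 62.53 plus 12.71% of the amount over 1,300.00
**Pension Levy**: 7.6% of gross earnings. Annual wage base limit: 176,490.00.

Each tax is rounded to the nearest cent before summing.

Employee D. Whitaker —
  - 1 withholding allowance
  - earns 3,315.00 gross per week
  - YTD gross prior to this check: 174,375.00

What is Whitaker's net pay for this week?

2,867.91

Territorial Income Tax: taxable = 3,315.00 − 1×254.00 = 3,061.00
  62.53 + 12.71% × (3,061.00 − 1,300.00) = 62.53 + 12.71% × 1,761.00 = 286.35
Pension Levy: cap 176,490.00 − YTD 174,375.00 = 2,115.00 subject; 7.6% × 2,115.00 = 160.74
Total withheld: 286.35 + 160.74 = 447.09
Net pay: 3,315.00 − 447.09 = 2,867.91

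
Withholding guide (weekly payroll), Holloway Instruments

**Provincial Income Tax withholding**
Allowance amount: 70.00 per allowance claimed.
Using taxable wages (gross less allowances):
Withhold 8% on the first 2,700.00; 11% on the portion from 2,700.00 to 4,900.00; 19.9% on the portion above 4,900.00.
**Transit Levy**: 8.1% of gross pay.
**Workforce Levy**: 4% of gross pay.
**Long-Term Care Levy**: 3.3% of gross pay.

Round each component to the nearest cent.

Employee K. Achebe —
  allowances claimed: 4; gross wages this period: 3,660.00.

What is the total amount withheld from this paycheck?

854.44

Provincial Income Tax: taxable = 3,660.00 − 4×70.00 = 3,380.00
  216.00 + 11% × (3,380.00 − 2,700.00) = 216.00 + 11% × 680.00 = 290.80
Transit Levy: 8.1% × 3,660.00 = 296.46
Workforce Levy: 4% × 3,660.00 = 146.40
Long-Term Care Levy: 3.3% × 3,660.00 = 120.78
Total: 290.80 + 296.46 + 146.40 + 120.78 = 854.44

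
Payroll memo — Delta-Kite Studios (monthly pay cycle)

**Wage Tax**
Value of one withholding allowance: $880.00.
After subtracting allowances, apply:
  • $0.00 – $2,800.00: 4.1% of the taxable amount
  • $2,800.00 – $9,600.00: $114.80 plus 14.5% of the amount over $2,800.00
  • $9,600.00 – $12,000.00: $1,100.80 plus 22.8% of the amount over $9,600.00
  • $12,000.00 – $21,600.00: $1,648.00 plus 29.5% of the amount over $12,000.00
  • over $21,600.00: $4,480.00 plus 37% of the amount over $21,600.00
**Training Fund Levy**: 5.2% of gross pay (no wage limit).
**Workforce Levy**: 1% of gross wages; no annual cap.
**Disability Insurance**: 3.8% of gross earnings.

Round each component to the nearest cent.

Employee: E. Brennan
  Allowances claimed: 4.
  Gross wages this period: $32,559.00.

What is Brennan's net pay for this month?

$22,070.67

Wage Tax: taxable = $32,559.00 − 4×$880.00 = $29,039.00
  $4,480.00 + 37% × ($29,039.00 − $21,600.00) = $4,480.00 + 37% × $7,439.00 = $7,232.43
Training Fund Levy: 5.2% × $32,559.00 = $1,693.07
Workforce Levy: 1% × $32,559.00 = $325.59
Disability Insurance: 3.8% × $32,559.00 = $1,237.24
Total withheld: $7,232.43 + $1,693.07 + $325.59 + $1,237.24 = $10,488.33
Net pay: $32,559.00 − $10,488.33 = $22,070.67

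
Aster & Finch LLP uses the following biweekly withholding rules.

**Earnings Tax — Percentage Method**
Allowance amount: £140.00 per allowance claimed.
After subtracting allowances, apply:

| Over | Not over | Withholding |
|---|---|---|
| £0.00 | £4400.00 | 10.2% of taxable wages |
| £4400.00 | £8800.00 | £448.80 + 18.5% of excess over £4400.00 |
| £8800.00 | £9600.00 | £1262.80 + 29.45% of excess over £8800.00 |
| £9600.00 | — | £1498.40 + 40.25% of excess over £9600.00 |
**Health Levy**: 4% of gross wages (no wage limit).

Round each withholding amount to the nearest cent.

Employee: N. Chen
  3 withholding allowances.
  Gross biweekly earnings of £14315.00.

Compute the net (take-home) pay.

Earnings Tax: taxable = £14315.00 − 3×£140.00 = £13895.00
  £1498.40 + 40.25% × (£13895.00 − £9600.00) = £1498.40 + 40.25% × £4295.00 = £3227.14
Health Levy: 4% × £14315.00 = £572.60
Total withheld: £3227.14 + £572.60 = £3799.74
Net pay: £14315.00 − £3799.74 = £10515.26

£10515.26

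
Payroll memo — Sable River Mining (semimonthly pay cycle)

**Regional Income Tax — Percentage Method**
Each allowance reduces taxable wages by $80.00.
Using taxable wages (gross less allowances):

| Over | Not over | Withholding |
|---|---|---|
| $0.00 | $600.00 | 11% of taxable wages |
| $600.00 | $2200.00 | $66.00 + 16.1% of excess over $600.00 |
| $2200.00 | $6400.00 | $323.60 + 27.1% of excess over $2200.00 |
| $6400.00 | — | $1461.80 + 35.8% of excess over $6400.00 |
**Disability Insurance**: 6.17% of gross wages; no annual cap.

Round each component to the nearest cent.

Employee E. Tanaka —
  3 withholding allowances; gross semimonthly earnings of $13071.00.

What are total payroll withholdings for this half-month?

$4570.58

Regional Income Tax: taxable = $13071.00 − 3×$80.00 = $12831.00
  $1461.80 + 35.8% × ($12831.00 − $6400.00) = $1461.80 + 35.8% × $6431.00 = $3764.10
Disability Insurance: 6.17% × $13071.00 = $806.48
Total: $3764.10 + $806.48 = $4570.58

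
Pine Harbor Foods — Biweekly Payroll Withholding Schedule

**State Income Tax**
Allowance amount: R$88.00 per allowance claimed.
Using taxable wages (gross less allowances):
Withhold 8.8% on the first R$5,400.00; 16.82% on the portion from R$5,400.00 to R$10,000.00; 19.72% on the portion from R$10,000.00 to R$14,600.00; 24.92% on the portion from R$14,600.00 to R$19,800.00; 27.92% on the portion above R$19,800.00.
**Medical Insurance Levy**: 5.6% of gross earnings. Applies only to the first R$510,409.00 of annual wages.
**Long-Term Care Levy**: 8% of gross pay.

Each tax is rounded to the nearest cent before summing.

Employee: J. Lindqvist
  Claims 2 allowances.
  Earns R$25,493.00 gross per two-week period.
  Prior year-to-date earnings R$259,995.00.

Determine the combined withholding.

State Income Tax: taxable = R$25,493.00 − 2×R$88.00 = R$25,317.00
  R$3,451.88 + 27.92% × (R$25,317.00 − R$19,800.00) = R$3,451.88 + 27.92% × R$5,517.00 = R$4,992.23
Medical Insurance Levy: 5.6% × R$25,493.00 = R$1,427.61
Long-Term Care Levy: 8% × R$25,493.00 = R$2,039.44
Total: R$4,992.23 + R$1,427.61 + R$2,039.44 = R$8,459.28

R$8,459.28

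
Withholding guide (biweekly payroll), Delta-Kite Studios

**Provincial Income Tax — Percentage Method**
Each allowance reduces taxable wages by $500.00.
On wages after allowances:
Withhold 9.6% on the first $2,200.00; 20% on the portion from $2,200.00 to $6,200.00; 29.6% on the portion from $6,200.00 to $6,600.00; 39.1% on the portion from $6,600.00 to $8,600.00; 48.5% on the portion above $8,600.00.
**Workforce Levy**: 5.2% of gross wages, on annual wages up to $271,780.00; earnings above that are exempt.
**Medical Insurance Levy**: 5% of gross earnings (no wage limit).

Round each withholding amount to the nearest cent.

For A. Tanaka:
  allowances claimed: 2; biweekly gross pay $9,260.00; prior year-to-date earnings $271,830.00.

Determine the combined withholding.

$2,241.66

Provincial Income Tax: taxable = $9,260.00 − 2×$500.00 = $8,260.00
  $1,129.60 + 39.1% × ($8,260.00 − $6,600.00) = $1,129.60 + 39.1% × $1,660.00 = $1,778.66
Workforce Levy: YTD $271,830.00 ≥ cap $271,780.00 → $0.00
Medical Insurance Levy: 5% × $9,260.00 = $463.00
Total: $1,778.66 + $0.00 + $463.00 = $2,241.66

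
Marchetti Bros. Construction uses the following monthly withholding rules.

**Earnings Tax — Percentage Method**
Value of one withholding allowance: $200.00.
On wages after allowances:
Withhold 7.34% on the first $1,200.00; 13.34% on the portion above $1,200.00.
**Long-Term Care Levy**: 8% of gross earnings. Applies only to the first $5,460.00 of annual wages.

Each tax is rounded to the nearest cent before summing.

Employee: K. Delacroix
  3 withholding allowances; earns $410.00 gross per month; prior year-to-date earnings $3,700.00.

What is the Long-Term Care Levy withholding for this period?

Long-Term Care Levy: 8% × $410.00 = $32.80

$32.80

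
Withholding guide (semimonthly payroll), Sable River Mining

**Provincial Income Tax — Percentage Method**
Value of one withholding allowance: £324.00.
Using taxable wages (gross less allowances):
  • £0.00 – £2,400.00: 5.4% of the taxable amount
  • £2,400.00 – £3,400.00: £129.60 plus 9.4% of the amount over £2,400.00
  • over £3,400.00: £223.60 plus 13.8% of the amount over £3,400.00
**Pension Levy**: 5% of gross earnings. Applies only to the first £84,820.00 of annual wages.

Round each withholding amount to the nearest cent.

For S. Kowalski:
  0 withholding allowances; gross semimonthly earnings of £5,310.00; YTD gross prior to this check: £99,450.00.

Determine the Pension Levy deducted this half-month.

Pension Levy: YTD £99,450.00 ≥ cap £84,820.00 → £0.00

£0.00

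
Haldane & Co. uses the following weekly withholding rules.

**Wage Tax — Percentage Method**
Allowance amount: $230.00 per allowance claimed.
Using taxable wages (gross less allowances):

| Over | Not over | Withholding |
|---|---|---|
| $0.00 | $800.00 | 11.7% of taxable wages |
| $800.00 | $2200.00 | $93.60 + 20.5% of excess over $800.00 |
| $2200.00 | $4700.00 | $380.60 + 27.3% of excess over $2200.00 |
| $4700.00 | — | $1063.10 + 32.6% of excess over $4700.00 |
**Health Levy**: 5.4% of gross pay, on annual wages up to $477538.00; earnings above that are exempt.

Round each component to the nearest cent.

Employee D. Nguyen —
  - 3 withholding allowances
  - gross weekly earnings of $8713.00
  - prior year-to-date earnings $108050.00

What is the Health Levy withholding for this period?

$470.50

Health Levy: 5.4% × $8713.00 = $470.50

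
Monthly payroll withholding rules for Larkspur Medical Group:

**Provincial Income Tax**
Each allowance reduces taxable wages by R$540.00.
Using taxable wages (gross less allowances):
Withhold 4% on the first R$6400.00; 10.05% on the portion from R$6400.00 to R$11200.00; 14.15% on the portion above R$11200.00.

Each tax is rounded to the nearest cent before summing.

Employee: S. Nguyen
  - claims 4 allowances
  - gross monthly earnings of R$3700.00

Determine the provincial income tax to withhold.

R$61.60

Provincial Income Tax: taxable = R$3700.00 − 4×R$540.00 = R$1540.00
  4% × R$1540.00 = R$61.60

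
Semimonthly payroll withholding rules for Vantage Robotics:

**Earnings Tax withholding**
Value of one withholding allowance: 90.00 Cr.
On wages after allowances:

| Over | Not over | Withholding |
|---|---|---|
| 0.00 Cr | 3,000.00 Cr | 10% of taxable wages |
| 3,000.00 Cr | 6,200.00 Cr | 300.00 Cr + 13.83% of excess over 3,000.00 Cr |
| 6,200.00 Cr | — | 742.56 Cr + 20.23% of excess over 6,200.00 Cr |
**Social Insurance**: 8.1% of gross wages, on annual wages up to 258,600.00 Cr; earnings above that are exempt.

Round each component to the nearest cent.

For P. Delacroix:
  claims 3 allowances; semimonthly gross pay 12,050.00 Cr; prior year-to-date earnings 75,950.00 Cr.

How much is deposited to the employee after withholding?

9,202.56 Cr

Earnings Tax: taxable = 12,050.00 Cr − 3×90.00 Cr = 11,780.00 Cr
  742.56 Cr + 20.23% × (11,780.00 Cr − 6,200.00 Cr) = 742.56 Cr + 20.23% × 5,580.00 Cr = 1,871.39 Cr
Social Insurance: 8.1% × 12,050.00 Cr = 976.05 Cr
Total withheld: 1,871.39 Cr + 976.05 Cr = 2,847.44 Cr
Net pay: 12,050.00 Cr − 2,847.44 Cr = 9,202.56 Cr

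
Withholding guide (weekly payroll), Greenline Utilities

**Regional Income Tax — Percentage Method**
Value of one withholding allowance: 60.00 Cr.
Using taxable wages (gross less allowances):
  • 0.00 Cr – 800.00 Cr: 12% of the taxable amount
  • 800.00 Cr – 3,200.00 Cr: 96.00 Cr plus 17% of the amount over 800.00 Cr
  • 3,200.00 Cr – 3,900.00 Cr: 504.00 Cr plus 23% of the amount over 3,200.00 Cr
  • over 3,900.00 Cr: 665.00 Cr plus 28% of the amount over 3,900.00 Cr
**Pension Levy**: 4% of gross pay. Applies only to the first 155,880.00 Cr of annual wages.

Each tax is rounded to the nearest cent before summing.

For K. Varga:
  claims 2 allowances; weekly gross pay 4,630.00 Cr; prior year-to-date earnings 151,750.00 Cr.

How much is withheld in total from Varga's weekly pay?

Regional Income Tax: taxable = 4,630.00 Cr − 2×60.00 Cr = 4,510.00 Cr
  665.00 Cr + 28% × (4,510.00 Cr − 3,900.00 Cr) = 665.00 Cr + 28% × 610.00 Cr = 835.80 Cr
Pension Levy: cap 155,880.00 Cr − YTD 151,750.00 Cr = 4,130.00 Cr subject; 4% × 4,130.00 Cr = 165.20 Cr
Total: 835.80 Cr + 165.20 Cr = 1,001.00 Cr

1,001.00 Cr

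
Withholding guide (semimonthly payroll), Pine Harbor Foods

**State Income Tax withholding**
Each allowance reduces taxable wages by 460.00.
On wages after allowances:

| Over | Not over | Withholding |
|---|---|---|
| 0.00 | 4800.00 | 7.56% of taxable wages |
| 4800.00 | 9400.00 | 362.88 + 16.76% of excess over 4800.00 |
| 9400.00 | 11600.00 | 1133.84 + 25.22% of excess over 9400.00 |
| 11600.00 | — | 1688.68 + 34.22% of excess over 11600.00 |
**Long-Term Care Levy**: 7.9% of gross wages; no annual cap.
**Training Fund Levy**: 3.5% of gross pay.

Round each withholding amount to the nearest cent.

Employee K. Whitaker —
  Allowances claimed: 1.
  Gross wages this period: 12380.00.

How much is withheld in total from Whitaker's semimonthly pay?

State Income Tax: taxable = 12380.00 − 1×460.00 = 11920.00
  1688.68 + 34.22% × (11920.00 − 11600.00) = 1688.68 + 34.22% × 320.00 = 1798.18
Long-Term Care Levy: 7.9% × 12380.00 = 978.02
Training Fund Levy: 3.5% × 12380.00 = 433.30
Total: 1798.18 + 978.02 + 433.30 = 3209.50

3209.50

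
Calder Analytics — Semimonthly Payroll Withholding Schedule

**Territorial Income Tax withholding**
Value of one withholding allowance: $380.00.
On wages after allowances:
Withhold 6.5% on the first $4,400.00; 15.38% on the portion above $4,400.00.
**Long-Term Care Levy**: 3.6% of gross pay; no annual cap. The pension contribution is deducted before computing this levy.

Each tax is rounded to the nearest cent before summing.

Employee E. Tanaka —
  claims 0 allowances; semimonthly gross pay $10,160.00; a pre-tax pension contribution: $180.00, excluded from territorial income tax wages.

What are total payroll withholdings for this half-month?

$1,503.48

Territorial Income Tax: taxable = $10,160.00 − $180.00 = $9,980.00
  $286.00 + 15.38% × ($9,980.00 − $4,400.00) = $286.00 + 15.38% × $5,580.00 = $1,144.20
Long-Term Care Levy: 3.6% × $9,980.00 = $359.28
Total: $1,144.20 + $359.28 = $1,503.48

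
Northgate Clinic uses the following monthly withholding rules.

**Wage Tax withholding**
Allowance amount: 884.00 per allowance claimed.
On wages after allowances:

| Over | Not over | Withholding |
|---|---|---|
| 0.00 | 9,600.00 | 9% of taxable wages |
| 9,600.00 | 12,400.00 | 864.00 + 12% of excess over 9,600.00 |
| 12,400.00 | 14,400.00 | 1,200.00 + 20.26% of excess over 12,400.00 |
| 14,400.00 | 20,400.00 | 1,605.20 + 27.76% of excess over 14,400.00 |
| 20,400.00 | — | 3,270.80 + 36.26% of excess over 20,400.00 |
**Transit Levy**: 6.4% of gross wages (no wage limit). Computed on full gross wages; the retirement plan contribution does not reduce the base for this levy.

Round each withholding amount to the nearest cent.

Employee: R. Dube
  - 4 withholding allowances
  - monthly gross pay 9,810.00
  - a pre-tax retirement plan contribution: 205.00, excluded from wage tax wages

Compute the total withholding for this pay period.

Wage Tax: taxable = 9,810.00 − 205.00 − 4×884.00 = 6,069.00
  9% × 6,069.00 = 546.21
Transit Levy: 6.4% × 9,810.00 = 627.84
Total: 546.21 + 627.84 = 1,174.05

1,174.05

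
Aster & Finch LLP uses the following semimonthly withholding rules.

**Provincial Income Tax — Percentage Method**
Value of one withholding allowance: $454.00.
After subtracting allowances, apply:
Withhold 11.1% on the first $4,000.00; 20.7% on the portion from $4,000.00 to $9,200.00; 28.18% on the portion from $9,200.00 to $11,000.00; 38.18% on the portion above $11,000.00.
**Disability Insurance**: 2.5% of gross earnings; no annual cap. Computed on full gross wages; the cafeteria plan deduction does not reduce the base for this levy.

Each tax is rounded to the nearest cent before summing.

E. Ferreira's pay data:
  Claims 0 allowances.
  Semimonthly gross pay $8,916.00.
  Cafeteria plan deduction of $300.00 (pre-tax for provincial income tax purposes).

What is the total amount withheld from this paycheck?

Provincial Income Tax: taxable = $8,916.00 − $300.00 = $8,616.00
  $444.00 + 20.7% × ($8,616.00 − $4,000.00) = $444.00 + 20.7% × $4,616.00 = $1,399.51
Disability Insurance: 2.5% × $8,916.00 = $222.90
Total: $1,399.51 + $222.90 = $1,622.41

$1,622.41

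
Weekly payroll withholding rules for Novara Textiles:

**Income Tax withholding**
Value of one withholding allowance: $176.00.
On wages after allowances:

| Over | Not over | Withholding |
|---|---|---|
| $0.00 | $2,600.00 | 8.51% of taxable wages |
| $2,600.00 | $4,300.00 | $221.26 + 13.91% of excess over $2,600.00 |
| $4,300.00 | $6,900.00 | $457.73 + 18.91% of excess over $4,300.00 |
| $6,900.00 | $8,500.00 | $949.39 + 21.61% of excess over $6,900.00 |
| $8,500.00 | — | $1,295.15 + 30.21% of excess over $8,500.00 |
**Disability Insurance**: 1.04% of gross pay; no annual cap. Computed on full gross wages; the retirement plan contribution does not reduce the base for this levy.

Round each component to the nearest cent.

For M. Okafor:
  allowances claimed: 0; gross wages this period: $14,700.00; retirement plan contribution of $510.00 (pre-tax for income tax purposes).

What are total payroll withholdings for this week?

$3,166.98

Income Tax: taxable = $14,700.00 − $510.00 = $14,190.00
  $1,295.15 + 30.21% × ($14,190.00 − $8,500.00) = $1,295.15 + 30.21% × $5,690.00 = $3,014.10
Disability Insurance: 1.04% × $14,700.00 = $152.88
Total: $3,014.10 + $152.88 = $3,166.98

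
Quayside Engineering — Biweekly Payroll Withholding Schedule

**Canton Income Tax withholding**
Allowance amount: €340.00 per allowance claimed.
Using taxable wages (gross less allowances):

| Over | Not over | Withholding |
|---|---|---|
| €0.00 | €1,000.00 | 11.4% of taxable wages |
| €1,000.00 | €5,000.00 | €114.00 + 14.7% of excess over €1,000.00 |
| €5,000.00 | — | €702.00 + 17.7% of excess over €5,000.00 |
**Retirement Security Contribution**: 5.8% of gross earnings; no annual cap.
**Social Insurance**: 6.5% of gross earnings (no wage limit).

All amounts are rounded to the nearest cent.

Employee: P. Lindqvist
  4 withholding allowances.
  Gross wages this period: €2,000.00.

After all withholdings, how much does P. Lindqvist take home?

Canton Income Tax: taxable = €2,000.00 − 4×€340.00 = €640.00
  11.4% × €640.00 = €72.96
Retirement Security Contribution: 5.8% × €2,000.00 = €116.00
Social Insurance: 6.5% × €2,000.00 = €130.00
Total withheld: €72.96 + €116.00 + €130.00 = €318.96
Net pay: €2,000.00 − €318.96 = €1,681.04

€1,681.04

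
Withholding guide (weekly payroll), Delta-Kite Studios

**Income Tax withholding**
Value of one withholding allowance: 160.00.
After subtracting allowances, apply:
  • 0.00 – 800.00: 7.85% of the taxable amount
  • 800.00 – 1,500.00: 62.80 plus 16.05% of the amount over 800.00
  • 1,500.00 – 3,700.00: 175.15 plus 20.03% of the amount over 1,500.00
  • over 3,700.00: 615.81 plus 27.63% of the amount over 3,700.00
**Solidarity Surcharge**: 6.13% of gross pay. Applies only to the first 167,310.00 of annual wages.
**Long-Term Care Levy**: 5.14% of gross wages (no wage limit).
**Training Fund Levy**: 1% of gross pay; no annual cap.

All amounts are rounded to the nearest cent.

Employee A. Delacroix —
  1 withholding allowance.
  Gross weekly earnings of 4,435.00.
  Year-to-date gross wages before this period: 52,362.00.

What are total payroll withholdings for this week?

Income Tax: taxable = 4,435.00 − 1×160.00 = 4,275.00
  615.81 + 27.63% × (4,275.00 − 3,700.00) = 615.81 + 27.63% × 575.00 = 774.68
Solidarity Surcharge: 6.13% × 4,435.00 = 271.87
Long-Term Care Levy: 5.14% × 4,435.00 = 227.96
Training Fund Levy: 1% × 4,435.00 = 44.35
Total: 774.68 + 271.87 + 227.96 + 44.35 = 1,318.86

1,318.86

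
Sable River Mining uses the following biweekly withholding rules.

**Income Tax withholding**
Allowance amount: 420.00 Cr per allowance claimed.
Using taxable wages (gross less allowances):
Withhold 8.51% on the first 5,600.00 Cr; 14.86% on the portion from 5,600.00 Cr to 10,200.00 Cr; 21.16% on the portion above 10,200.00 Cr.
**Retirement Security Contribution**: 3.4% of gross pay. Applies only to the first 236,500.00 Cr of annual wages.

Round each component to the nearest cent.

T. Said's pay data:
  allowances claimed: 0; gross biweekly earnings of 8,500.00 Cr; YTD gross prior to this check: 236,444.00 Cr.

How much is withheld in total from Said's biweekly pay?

909.40 Cr

Income Tax: taxable = 8,500.00 Cr
  476.56 Cr + 14.86% × (8,500.00 Cr − 5,600.00 Cr) = 476.56 Cr + 14.86% × 2,900.00 Cr = 907.50 Cr
Retirement Security Contribution: cap 236,500.00 Cr − YTD 236,444.00 Cr = 56.00 Cr subject; 3.4% × 56.00 Cr = 1.90 Cr
Total: 907.50 Cr + 1.90 Cr = 909.40 Cr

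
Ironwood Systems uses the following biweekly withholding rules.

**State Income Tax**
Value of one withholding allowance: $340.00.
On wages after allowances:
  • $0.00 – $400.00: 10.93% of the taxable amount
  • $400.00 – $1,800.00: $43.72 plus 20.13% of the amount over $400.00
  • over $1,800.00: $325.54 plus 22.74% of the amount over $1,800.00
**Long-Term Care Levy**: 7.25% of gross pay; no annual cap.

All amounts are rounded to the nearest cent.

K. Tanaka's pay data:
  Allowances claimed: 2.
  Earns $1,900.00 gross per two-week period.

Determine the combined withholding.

State Income Tax: taxable = $1,900.00 − 2×$340.00 = $1,220.00
  $43.72 + 20.13% × ($1,220.00 − $400.00) = $43.72 + 20.13% × $820.00 = $208.79
Long-Term Care Levy: 7.25% × $1,900.00 = $137.75
Total: $208.79 + $137.75 = $346.54

$346.54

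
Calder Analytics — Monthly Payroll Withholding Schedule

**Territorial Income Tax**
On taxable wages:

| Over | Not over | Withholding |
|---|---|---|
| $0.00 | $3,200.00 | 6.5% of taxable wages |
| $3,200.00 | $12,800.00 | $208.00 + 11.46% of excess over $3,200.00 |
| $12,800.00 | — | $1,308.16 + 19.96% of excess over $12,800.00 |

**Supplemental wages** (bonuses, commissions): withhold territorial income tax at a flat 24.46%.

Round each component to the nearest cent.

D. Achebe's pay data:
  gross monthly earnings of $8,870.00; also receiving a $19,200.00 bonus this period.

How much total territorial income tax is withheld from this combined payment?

$5,554.10

Territorial Income Tax: taxable = $8,870.00
  $208.00 + 11.46% × ($8,870.00 − $3,200.00) = $208.00 + 11.46% × $5,670.00 = $857.78
Supplemental (24.46% flat on bonus): 24.46% × $19,200.00 = $4,696.32
Total territorial income tax: $857.78 + $4,696.32 = $5,554.10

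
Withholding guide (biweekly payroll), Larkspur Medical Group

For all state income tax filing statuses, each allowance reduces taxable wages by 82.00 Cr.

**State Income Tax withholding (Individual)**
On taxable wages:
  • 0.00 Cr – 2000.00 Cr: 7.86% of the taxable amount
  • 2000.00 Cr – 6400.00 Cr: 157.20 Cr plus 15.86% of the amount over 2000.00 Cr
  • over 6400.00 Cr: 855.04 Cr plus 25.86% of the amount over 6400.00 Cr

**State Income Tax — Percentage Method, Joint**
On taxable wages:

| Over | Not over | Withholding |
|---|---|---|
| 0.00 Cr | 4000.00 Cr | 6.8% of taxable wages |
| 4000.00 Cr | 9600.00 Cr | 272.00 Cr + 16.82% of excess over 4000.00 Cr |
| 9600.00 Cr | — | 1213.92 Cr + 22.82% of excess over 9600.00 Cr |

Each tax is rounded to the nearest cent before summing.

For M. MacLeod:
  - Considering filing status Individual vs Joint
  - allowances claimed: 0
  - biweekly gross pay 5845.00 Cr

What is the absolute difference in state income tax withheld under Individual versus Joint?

State Income Tax (Individual): taxable = 5845.00 Cr
  157.20 Cr + 15.86% × (5845.00 Cr − 2000.00 Cr) = 157.20 Cr + 15.86% × 3845.00 Cr = 767.02 Cr
State Income Tax (Joint): taxable = 5845.00 Cr
  272.00 Cr + 16.82% × (5845.00 Cr − 4000.00 Cr) = 272.00 Cr + 16.82% × 1845.00 Cr = 582.33 Cr
Difference: |767.02 Cr − 582.33 Cr| = 184.69 Cr (higher under Individual)

184.69 Cr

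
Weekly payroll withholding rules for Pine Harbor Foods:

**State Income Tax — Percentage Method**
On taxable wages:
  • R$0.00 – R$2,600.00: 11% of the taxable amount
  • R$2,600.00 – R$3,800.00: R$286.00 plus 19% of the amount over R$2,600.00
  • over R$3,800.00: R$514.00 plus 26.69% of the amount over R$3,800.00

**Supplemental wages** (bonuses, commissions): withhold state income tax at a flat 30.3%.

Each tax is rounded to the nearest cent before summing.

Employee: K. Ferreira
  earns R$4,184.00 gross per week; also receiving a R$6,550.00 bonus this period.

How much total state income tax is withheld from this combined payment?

State Income Tax: taxable = R$4,184.00
  R$514.00 + 26.69% × (R$4,184.00 − R$3,800.00) = R$514.00 + 26.69% × R$384.00 = R$616.49
Supplemental (30.3% flat on bonus): 30.3% × R$6,550.00 = R$1,984.65
Total state income tax: R$616.49 + R$1,984.65 = R$2,601.14

R$2,601.14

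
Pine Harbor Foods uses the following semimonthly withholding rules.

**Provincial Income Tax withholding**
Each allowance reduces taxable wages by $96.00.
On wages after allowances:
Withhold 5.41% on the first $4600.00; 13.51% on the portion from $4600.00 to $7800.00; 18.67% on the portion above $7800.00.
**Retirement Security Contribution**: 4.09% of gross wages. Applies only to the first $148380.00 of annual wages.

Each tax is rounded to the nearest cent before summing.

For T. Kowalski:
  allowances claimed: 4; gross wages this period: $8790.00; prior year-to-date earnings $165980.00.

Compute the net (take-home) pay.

Provincial Income Tax: taxable = $8790.00 − 4×$96.00 = $8406.00
  $681.18 + 18.67% × ($8406.00 − $7800.00) = $681.18 + 18.67% × $606.00 = $794.32
Retirement Security Contribution: YTD $165980.00 ≥ cap $148380.00 → $0.00
Total withheld: $794.32 + $0.00 = $794.32
Net pay: $8790.00 − $794.32 = $7995.68

$7995.68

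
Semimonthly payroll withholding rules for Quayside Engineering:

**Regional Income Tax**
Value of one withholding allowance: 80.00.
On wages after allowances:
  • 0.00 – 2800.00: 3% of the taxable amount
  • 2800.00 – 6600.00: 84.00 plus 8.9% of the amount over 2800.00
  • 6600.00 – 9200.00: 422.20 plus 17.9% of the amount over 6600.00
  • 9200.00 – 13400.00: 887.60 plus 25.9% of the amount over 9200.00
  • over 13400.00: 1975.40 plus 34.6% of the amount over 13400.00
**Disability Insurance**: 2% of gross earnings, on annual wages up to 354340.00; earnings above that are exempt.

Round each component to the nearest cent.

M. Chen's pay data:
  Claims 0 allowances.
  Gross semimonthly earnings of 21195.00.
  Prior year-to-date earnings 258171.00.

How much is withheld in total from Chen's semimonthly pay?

Regional Income Tax: taxable = 21195.00
  1975.40 + 34.6% × (21195.00 − 13400.00) = 1975.40 + 34.6% × 7795.00 = 4672.47
Disability Insurance: 2% × 21195.00 = 423.90
Total: 4672.47 + 423.90 = 5096.37

5096.37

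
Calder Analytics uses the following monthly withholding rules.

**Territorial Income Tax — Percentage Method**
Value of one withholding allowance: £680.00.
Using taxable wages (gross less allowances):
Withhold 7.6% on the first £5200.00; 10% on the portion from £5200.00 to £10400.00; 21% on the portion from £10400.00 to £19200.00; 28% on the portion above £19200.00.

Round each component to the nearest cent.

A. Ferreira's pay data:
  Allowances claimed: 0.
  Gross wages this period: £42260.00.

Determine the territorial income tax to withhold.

Territorial Income Tax: taxable = £42260.00
  £2763.20 + 28% × (£42260.00 − £19200.00) = £2763.20 + 28% × £23060.00 = £9220.00

£9220.00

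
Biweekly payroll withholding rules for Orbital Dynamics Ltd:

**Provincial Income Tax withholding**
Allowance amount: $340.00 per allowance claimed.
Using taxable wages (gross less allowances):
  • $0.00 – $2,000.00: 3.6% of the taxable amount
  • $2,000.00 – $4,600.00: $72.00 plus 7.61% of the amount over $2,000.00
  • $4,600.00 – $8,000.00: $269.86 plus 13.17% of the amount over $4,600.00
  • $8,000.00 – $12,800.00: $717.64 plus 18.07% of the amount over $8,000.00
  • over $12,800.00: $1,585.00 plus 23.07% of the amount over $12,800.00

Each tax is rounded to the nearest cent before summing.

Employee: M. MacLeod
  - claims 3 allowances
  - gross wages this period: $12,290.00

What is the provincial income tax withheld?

$1,308.53

Provincial Income Tax: taxable = $12,290.00 − 3×$340.00 = $11,270.00
  $717.64 + 18.07% × ($11,270.00 − $8,000.00) = $717.64 + 18.07% × $3,270.00 = $1,308.53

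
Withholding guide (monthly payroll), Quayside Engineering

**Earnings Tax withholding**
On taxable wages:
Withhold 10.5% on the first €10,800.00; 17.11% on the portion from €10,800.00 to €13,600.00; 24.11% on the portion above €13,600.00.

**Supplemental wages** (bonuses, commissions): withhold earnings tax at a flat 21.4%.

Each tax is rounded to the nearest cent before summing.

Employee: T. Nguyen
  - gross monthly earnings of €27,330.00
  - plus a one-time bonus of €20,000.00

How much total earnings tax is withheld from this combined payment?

Earnings Tax: taxable = €27,330.00
  €1,613.08 + 24.11% × (€27,330.00 − €13,600.00) = €1,613.08 + 24.11% × €13,730.00 = €4,923.38
Supplemental (21.4% flat on bonus): 21.4% × €20,000.00 = €4,280.00
Total earnings tax: €4,923.38 + €4,280.00 = €9,203.38

€9,203.38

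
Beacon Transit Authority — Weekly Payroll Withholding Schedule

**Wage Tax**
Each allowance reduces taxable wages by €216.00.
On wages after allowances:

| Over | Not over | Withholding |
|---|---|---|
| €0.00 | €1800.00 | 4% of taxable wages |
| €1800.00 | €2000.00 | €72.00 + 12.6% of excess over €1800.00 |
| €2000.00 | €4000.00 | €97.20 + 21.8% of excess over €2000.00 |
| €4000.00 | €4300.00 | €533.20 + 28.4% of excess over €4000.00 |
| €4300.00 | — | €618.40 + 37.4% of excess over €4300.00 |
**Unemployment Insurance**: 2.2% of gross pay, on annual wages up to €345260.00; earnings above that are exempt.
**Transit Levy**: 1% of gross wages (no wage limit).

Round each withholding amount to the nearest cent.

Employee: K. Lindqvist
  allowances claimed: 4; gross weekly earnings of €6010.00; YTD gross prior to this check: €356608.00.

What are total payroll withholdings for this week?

€994.90

Wage Tax: taxable = €6010.00 − 4×€216.00 = €5146.00
  €618.40 + 37.4% × (€5146.00 − €4300.00) = €618.40 + 37.4% × €846.00 = €934.80
Unemployment Insurance: YTD €356608.00 ≥ cap €345260.00 → €0.00
Transit Levy: 1% × €6010.00 = €60.10
Total: €934.80 + €0.00 + €60.10 = €994.90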